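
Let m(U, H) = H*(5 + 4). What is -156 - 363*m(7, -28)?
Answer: 91320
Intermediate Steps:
m(U, H) = 9*H (m(U, H) = H*9 = 9*H)
-156 - 363*m(7, -28) = -156 - 3267*(-28) = -156 - 363*(-252) = -156 + 91476 = 91320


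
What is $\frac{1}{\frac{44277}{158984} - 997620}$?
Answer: $- \frac{158984}{158605573803} \approx -1.0024 \cdot 10^{-6}$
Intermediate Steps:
$\frac{1}{\frac{44277}{158984} - 997620} = \frac{1}{- \frac{158605573803}{158984}} = - \frac{158984}{158605573803}$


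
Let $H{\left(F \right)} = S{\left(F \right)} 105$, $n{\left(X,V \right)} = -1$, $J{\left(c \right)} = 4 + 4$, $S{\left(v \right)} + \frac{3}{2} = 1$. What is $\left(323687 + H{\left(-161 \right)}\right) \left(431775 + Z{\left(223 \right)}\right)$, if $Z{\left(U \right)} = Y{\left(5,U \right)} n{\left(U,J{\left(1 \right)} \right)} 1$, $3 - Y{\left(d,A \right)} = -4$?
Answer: $139735020796$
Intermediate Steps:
$S{\left(v \right)} = - \frac{1}{2}$ ($S{\left(v \right)} = - \frac{3}{2} + 1 = - \frac{1}{2}$)
$J{\left(c \right)} = 8$
$Y{\left(d,A \right)} = 7$ ($Y{\left(d,A \right)} = 3 - -4 = 3 + 4 = 7$)
$Z{\left(U \right)} = -7$ ($Z{\left(U \right)} = 7 \left(-1\right) 1 = \left(-7\right) 1 = -7$)
$H{\left(F \right)} = - \frac{105}{2}$ ($H{\left(F \right)} = \left(- \frac{1}{2}\right) 105 = - \frac{105}{2}$)
$\left(323687 + H{\left(-161 \right)}\right) \left(431775 + Z{\left(223 \right)}\right) = \left(323687 - \frac{105}{2}\right) \left(431775 - 7\right) = \frac{647269}{2} \cdot 431768 = 139735020796$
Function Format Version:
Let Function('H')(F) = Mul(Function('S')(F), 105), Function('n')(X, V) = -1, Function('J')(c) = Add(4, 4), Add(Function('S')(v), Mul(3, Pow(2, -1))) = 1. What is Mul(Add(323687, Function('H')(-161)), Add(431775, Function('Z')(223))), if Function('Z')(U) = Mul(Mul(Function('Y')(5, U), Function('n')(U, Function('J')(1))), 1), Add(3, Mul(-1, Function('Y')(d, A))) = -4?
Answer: 139735020796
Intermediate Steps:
Function('S')(v) = Rational(-1, 2) (Function('S')(v) = Add(Rational(-3, 2), 1) = Rational(-1, 2))
Function('J')(c) = 8
Function('Y')(d, A) = 7 (Function('Y')(d, A) = Add(3, Mul(-1, -4)) = Add(3, 4) = 7)
Function('Z')(U) = -7 (Function('Z')(U) = Mul(Mul(7, -1), 1) = Mul(-7, 1) = -7)
Function('H')(F) = Rational(-105, 2) (Function('H')(F) = Mul(Rational(-1, 2), 105) = Rational(-105, 2))
Mul(Add(323687, Function('H')(-161)), Add(431775, Function('Z')(223))) = Mul(Add(323687, Rational(-105, 2)), Add(431775, -7)) = Mul(Rational(647269, 2), 431768) = 139735020796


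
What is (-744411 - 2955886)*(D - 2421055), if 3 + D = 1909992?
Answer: 1891095986602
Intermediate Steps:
D = 1909989 (D = -3 + 1909992 = 1909989)
(-744411 - 2955886)*(D - 2421055) = (-744411 - 2955886)*(1909989 - 2421055) = -3700297*(-511066) = 1891095986602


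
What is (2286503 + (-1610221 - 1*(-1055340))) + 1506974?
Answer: 3238596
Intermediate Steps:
(2286503 + (-1610221 - 1*(-1055340))) + 1506974 = (2286503 + (-1610221 + 1055340)) + 1506974 = (2286503 - 554881) + 1506974 = 1731622 + 1506974 = 3238596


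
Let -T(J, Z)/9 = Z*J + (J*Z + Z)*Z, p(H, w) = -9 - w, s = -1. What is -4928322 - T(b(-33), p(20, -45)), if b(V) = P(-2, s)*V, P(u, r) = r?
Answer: -4521054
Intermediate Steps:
b(V) = -V
T(J, Z) = -9*J*Z - 9*Z*(Z + J*Z) (T(J, Z) = -9*(Z*J + (J*Z + Z)*Z) = -9*(J*Z + (Z + J*Z)*Z) = -9*(J*Z + Z*(Z + J*Z)) = -9*J*Z - 9*Z*(Z + J*Z))
-4928322 - T(b(-33), p(20, -45)) = -4928322 - (-9)*(-9 - 1*(-45))*(-1*(-33) + (-9 - 1*(-45)) + (-1*(-33))*(-9 - 1*(-45))) = -4928322 - (-9)*(-9 + 45)*(33 + (-9 + 45) + 33*(-9 + 45)) = -4928322 - (-9)*36*(33 + 36 + 33*36) = -4928322 - (-9)*36*(33 + 36 + 1188) = -4928322 - (-9)*36*1257 = -4928322 - 1*(-407268) = -4928322 + 407268 = -4521054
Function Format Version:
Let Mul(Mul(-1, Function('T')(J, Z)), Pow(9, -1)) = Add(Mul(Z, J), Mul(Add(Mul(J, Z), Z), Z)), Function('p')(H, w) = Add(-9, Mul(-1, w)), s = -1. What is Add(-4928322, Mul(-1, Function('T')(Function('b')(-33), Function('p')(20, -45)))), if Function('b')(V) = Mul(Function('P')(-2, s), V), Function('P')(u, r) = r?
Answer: -4521054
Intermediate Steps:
Function('b')(V) = Mul(-1, V)
Function('T')(J, Z) = Add(Mul(-9, J, Z), Mul(-9, Z, Add(Z, Mul(J, Z)))) (Function('T')(J, Z) = Mul(-9, Add(Mul(Z, J), Mul(Add(Mul(J, Z), Z), Z))) = Mul(-9, Add(Mul(J, Z), Mul(Add(Z, Mul(J, Z)), Z))) = Mul(-9, Add(Mul(J, Z), Mul(Z, Add(Z, Mul(J, Z))))) = Add(Mul(-9, J, Z), Mul(-9, Z, Add(Z, Mul(J, Z)))))
Add(-4928322, Mul(-1, Function('T')(Function('b')(-33), Function('p')(20, -45)))) = Add(-4928322, Mul(-1, Mul(-9, Add(-9, Mul(-1, -45)), Add(Mul(-1, -33), Add(-9, Mul(-1, -45)), Mul(Mul(-1, -33), Add(-9, Mul(-1, -45))))))) = Add(-4928322, Mul(-1, Mul(-9, Add(-9, 45), Add(33, Add(-9, 45), Mul(33, Add(-9, 45)))))) = Add(-4928322, Mul(-1, Mul(-9, 36, Add(33, 36, Mul(33, 36))))) = Add(-4928322, Mul(-1, Mul(-9, 36, Add(33, 36, 1188)))) = Add(-4928322, Mul(-1, Mul(-9, 36, 1257))) = Add(-4928322, Mul(-1, -407268)) = Add(-4928322, 407268) = -4521054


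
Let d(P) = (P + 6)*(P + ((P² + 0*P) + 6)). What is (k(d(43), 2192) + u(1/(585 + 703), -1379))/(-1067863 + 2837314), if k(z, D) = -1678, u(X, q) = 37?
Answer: -547/589817 ≈ -0.00092741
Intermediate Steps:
d(P) = (6 + P)*(6 + P + P²) (d(P) = (6 + P)*(P + ((P² + 0) + 6)) = (6 + P)*(P + (P² + 6)) = (6 + P)*(P + (6 + P²)) = (6 + P)*(6 + P + P²))
(k(d(43), 2192) + u(1/(585 + 703), -1379))/(-1067863 + 2837314) = (-1678 + 37)/(-1067863 + 2837314) = -1641/1769451 = -1641*1/1769451 = -547/589817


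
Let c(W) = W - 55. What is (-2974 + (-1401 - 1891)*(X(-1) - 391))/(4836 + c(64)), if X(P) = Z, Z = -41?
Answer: 283834/969 ≈ 292.91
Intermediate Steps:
c(W) = -55 + W
X(P) = -41
(-2974 + (-1401 - 1891)*(X(-1) - 391))/(4836 + c(64)) = (-2974 + (-1401 - 1891)*(-41 - 391))/(4836 + (-55 + 64)) = (-2974 - 3292*(-432))/(4836 + 9) = (-2974 + 1422144)/4845 = 1419170*(1/4845) = 283834/969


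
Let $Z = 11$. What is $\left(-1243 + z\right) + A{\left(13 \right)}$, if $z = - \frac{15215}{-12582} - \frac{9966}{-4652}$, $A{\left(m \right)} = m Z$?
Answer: $- \frac{8023554751}{7316433} \approx -1096.6$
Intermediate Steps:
$A{\left(m \right)} = 11 m$ ($A{\left(m \right)} = m 11 = 11 m$)
$z = \frac{24521549}{7316433}$ ($z = \left(-15215\right) \left(- \frac{1}{12582}\right) - - \frac{4983}{2326} = \frac{15215}{12582} + \frac{4983}{2326} = \frac{24521549}{7316433} \approx 3.3516$)
$\left(-1243 + z\right) + A{\left(13 \right)} = \left(-1243 + \frac{24521549}{7316433}\right) + 11 \cdot 13 = - \frac{9069804670}{7316433} + 143 = - \frac{8023554751}{7316433}$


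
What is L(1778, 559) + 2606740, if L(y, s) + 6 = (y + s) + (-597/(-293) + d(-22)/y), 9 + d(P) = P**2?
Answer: 1359207174375/520954 ≈ 2.6091e+6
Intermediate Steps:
d(P) = -9 + P**2
L(y, s) = -1161/293 + s + y + 475/y (L(y, s) = -6 + ((y + s) + (-597/(-293) + (-9 + (-22)**2)/y)) = -6 + ((s + y) + (-597*(-1/293) + (-9 + 484)/y)) = -6 + ((s + y) + (597/293 + 475/y)) = -6 + (597/293 + s + y + 475/y) = -1161/293 + s + y + 475/y)
L(1778, 559) + 2606740 = (-1161/293 + 559 + 1778 + 475/1778) + 2606740 = 1215544415/520954 + 2606740 = 1359207174375/520954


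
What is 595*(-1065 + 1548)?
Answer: 287385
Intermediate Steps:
595*(-1065 + 1548) = 595*483 = 287385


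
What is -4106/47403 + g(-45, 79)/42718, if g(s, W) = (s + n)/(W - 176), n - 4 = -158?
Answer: -17004377279/196421251338 ≈ -0.086571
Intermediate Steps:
n = -154 (n = 4 - 158 = -154)
g(s, W) = (-154 + s)/(-176 + W) (g(s, W) = (s - 154)/(W - 176) = (-154 + s)/(-176 + W))
-4106/47403 + g(-45, 79)/42718 = -4106/47403 + ((-154 - 45)/(-176 + 79))/42718 = -4106*1/47403 + (-199/(-97))*(1/42718) = -4106/47403 - 1/97*(-199)*(1/42718) = -4106/47403 + (199/97)*(1/42718) = -4106/47403 + 199/4143646 = -17004377279/196421251338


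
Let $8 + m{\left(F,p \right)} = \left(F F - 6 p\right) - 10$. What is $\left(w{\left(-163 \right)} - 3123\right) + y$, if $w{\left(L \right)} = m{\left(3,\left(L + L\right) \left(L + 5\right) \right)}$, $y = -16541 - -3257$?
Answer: $-325464$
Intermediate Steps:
$y = -13284$ ($y = -16541 + 3257 = -13284$)
$m{\left(F,p \right)} = -18 + F^{2} - 6 p$ ($m{\left(F,p \right)} = -8 - \left(10 + 6 p - F F\right) = -8 - \left(10 - F^{2} + 6 p\right) = -18 + F^{2} - 6 p$)
$w{\left(L \right)} = -9 - 12 L \left(5 + L\right)$ ($w{\left(L \right)} = -18 + 3^{2} - 6 \left(L + L\right) \left(L + 5\right) = -18 + 9 - 6 \cdot 2 L \left(5 + L\right) = -18 + 9 - 12 L \left(5 + L\right) = -9 - 12 L \left(5 + L\right)$)
$\left(w{\left(-163 \right)} - 3123\right) + y = \left(\left(-9 - - 1956 \left(5 - 163\right)\right) - 3123\right) - 13284 = \left(\left(-9 - \left(-1956\right) \left(-158\right)\right) - 3123\right) - 13284 = \left(\left(-9 - 309048\right) - 3123\right) - 13284 = \left(-309057 - 3123\right) - 13284 = -312180 - 13284 = -325464$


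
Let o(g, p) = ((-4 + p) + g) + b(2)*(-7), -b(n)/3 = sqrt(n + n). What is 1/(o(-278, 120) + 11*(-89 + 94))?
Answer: -1/65 ≈ -0.015385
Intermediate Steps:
b(n) = -3*sqrt(2)*sqrt(n) (b(n) = -3*sqrt(n + n) = -3*sqrt(2)*sqrt(n))
o(g, p) = 38 + g + p (o(g, p) = ((-4 + p) + g) - 3*sqrt(2)*sqrt(2)*(-7) = (-4 + g + p) - 6*(-7) = (-4 + g + p) + 42 = 38 + g + p)
1/(o(-278, 120) + 11*(-89 + 94)) = 1/((38 - 278 + 120) + 11*(-89 + 94)) = 1/(-120 + 11*5) = 1/(-120 + 55) = 1/(-65) = -1/65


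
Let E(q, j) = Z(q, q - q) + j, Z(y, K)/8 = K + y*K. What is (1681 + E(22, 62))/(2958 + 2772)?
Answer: 581/1910 ≈ 0.30419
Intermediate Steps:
Z(y, K) = 8*K + 8*K*y (Z(y, K) = 8*(K + y*K) = 8*(K + K*y) = 8*K + 8*K*y)
E(q, j) = j (E(q, j) = 8*(q - q)*(1 + q) + j = 8*0*(1 + q) + j = 0 + j = j)
(1681 + E(22, 62))/(2958 + 2772) = (1681 + 62)/(2958 + 2772) = 1743/5730 = 1743*(1/5730) = 581/1910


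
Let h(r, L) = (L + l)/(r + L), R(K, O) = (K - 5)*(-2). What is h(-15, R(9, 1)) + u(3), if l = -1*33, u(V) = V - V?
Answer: 41/23 ≈ 1.7826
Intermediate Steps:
u(V) = 0
l = -33
R(K, O) = 10 - 2*K (R(K, O) = (-5 + K)*(-2) = 10 - 2*K)
h(r, L) = (-33 + L)/(L + r) (h(r, L) = (L - 33)/(r + L) = (-33 + L)/(L + r))
h(-15, R(9, 1)) + u(3) = (-33 + (10 - 2*9))/((10 - 2*9) - 15) + 0 = (-33 + (10 - 18))/((10 - 18) - 15) + 0 = (-33 - 8)/(-8 - 15) + 0 = -41/(-23) + 0 = -1/23*(-41) + 0 = 41/23 + 0 = 41/23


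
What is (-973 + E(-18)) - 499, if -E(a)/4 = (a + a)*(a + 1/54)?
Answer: -12184/3 ≈ -4061.3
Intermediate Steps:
E(a) = -8*a*(1/54 + a) (E(a) = -4*(a + a)*(a + 1/54) = -4*2*a*(a + 1/54) = -4*2*a*(1/54 + a) = -8*a*(1/54 + a))
(-973 + E(-18)) - 499 = (-973 - 4/27*(-18)*(1 + 54*(-18))) - 499 = (-973 - 4/27*(-18)*(1 - 972)) - 499 = (-973 - 4/27*(-18)*(-971)) - 499 = (-973 - 7768/3) - 499 = -10687/3 - 499 = -12184/3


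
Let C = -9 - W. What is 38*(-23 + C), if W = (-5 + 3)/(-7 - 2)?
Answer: -11020/9 ≈ -1224.4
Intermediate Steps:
W = 2/9 (W = -2/(-9) = -2*(-⅑) = 2/9 ≈ 0.22222)
C = -83/9 (C = -9 - 1*2/9 = -9 - 2/9 = -83/9 ≈ -9.2222)
38*(-23 + C) = 38*(-23 - 83/9) = 38*(-290/9) = -11020/9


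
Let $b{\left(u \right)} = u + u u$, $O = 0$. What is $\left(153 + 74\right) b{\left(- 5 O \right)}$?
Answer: $0$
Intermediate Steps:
$b{\left(u \right)} = u + u^{2}$
$\left(153 + 74\right) b{\left(- 5 O \right)} = \left(153 + 74\right) \left(-5\right) 0 \left(1 - 0\right) = 227 \cdot 0 \left(1 + 0\right) = 227 \cdot 0 \cdot 1 = 227 \cdot 0 = 0$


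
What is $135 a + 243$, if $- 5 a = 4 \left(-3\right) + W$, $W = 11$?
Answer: $270$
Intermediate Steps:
$a = \frac{1}{5}$ ($a = - \frac{4 \left(-3\right) + 11}{5} = - \frac{-12 + 11}{5} = \left(- \frac{1}{5}\right) \left(-1\right) = \frac{1}{5} \approx 0.2$)
$135 a + 243 = 135 \cdot \frac{1}{5} + 243 = 27 + 243 = 270$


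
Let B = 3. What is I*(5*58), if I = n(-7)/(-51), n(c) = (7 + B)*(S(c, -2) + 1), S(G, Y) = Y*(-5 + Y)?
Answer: -14500/17 ≈ -852.94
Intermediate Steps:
n(c) = 150 (n(c) = (7 + 3)*(-2*(-5 - 2) + 1) = 10*(-2*(-7) + 1) = 10*(14 + 1) = 10*15 = 150)
I = -50/17 (I = 150/(-51) = 150*(-1/51) = -50/17 ≈ -2.9412)
I*(5*58) = -250*58/17 = -50/17*290 = -14500/17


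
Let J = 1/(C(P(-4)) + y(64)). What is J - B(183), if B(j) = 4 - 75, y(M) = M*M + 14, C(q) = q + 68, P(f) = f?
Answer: 296355/4174 ≈ 71.000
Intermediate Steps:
C(q) = 68 + q
y(M) = 14 + M² (y(M) = M² + 14 = 14 + M²)
B(j) = -71
J = 1/4174 (J = 1/((68 - 4) + (14 + 64²)) = 1/(64 + (14 + 4096)) = 1/(64 + 4110) = 1/4174 ≈ 0.00023958)
J - B(183) = 1/4174 - 1*(-71) = 1/4174 + 71 = 296355/4174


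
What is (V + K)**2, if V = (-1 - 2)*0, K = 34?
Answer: 1156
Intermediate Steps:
V = 0 (V = -3*0 = 0)
(V + K)**2 = (0 + 34)**2 = 34**2 = 1156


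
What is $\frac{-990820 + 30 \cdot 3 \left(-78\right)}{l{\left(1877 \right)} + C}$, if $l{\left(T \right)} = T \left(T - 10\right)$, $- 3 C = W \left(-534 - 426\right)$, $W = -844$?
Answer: $- \frac{997840}{3234279} \approx -0.30852$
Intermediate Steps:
$C = -270080$ ($C = - \frac{\left(-844\right) \left(-534 - 426\right)}{3} = - \frac{\left(-844\right) \left(-960\right)}{3} = \left(- \frac{1}{3}\right) 810240 = -270080$)
$l{\left(T \right)} = T \left(-10 + T\right)$
$\frac{-990820 + 30 \cdot 3 \left(-78\right)}{l{\left(1877 \right)} + C} = \frac{-990820 + 30 \cdot 3 \left(-78\right)}{1877 \left(-10 + 1877\right) - 270080} = \frac{-990820 + 90 \left(-78\right)}{1877 \cdot 1867 - 270080} = \frac{-990820 - 7020}{3504359 - 270080} = - \frac{997840}{3234279}$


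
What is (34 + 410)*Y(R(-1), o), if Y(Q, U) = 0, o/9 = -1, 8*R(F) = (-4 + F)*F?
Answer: 0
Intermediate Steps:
R(F) = F*(-4 + F)/8 (R(F) = ((-4 + F)*F)/8 = (F*(-4 + F))/8 = F*(-4 + F)/8)
o = -9 (o = 9*(-1) = -9)
(34 + 410)*Y(R(-1), o) = (34 + 410)*0 = 444*0 = 0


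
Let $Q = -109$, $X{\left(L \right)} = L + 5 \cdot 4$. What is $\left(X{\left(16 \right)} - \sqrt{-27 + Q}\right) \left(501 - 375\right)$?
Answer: $4536 - 252 i \sqrt{34} \approx 4536.0 - 1469.4 i$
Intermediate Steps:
$X{\left(L \right)} = 20 + L$ ($X{\left(L \right)} = L + 20 = 20 + L$)
$\left(X{\left(16 \right)} - \sqrt{-27 + Q}\right) \left(501 - 375\right) = \left(\left(20 + 16\right) - \sqrt{-27 - 109}\right) \left(501 - 375\right) = \left(36 - \sqrt{-136}\right) 126 = \left(36 - 2 i \sqrt{34}\right) 126 = 4536 - 252 i \sqrt{34}$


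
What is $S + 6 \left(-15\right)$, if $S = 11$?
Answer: $-79$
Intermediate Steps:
$S + 6 \left(-15\right) = 11 + 6 \left(-15\right) = 11 - 90 = -79$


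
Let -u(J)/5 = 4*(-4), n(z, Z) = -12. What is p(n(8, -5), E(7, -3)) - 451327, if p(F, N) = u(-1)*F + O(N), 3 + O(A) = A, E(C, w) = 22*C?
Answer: -452136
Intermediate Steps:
O(A) = -3 + A
u(J) = 80 (u(J) = -20*(-4) = -5*(-16) = 80)
p(F, N) = -3 + N + 80*F (p(F, N) = 80*F + (-3 + N) = -3 + N + 80*F)
p(n(8, -5), E(7, -3)) - 451327 = (-3 + 22*7 + 80*(-12)) - 451327 = (-3 + 154 - 960) - 451327 = -809 - 451327 = -452136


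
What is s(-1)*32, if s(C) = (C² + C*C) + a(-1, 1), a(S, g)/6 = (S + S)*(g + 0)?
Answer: -320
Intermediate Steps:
a(S, g) = 12*S*g (a(S, g) = 6*((S + S)*(g + 0)) = 6*((2*S)*g) = 6*(2*S*g) = 12*S*g)
s(C) = -12 + 2*C² (s(C) = (C² + C*C) + 12*(-1)*1 = (C² + C²) - 12 = 2*C² - 12 = -12 + 2*C²)
s(-1)*32 = (-12 + 2*(-1)²)*32 = (-12 + 2*1)*32 = (-12 + 2)*32 = -10*32 = -320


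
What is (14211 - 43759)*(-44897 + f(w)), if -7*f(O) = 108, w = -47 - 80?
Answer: 9289507076/7 ≈ 1.3271e+9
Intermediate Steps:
w = -127
f(O) = -108/7 (f(O) = -⅐*108 = -108/7)
(14211 - 43759)*(-44897 + f(w)) = (14211 - 43759)*(-44897 - 108/7) = -29548*(-314387/7) = 9289507076/7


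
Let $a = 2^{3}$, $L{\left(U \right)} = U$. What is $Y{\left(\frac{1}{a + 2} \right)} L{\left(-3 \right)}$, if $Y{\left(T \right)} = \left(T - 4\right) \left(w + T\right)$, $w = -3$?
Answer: $- \frac{3393}{100} \approx -33.93$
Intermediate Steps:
$a = 8$
$Y{\left(T \right)} = \left(-4 + T\right) \left(-3 + T\right)$ ($Y{\left(T \right)} = \left(T - 4\right) \left(-3 + T\right) = \left(-4 + T\right) \left(-3 + T\right)$)
$Y{\left(\frac{1}{a + 2} \right)} L{\left(-3 \right)} = \left(12 + \left(\frac{1}{8 + 2}\right)^{2} - \frac{7}{8 + 2}\right) \left(-3\right) = \left(12 + \left(\frac{1}{10}\right)^{2} - \frac{7}{10}\right) \left(-3\right) = \left(12 + \frac{1}{100} - \frac{7}{10}\right) \left(-3\right) = \frac{1131}{100} \left(-3\right) = - \frac{3393}{100}$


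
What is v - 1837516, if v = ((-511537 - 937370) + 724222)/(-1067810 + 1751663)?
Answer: -1256591553833/683853 ≈ -1.8375e+6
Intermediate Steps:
v = -724685/683853 (v = (-1448907 + 724222)/683853 = -724685*1/683853 = -724685/683853 ≈ -1.0597)
v - 1837516 = -724685/683853 - 1837516 = -1256591553833/683853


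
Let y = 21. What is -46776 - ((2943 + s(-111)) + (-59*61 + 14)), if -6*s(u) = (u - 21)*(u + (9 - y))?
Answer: -43428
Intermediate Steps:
s(u) = -(-21 + u)*(-12 + u)/6 (s(u) = -(u - 21)*(u + (9 - 1*21))/6 = -(-21 + u)*(u + (9 - 21))/6 = -(-21 + u)*(u - 12)/6 = -(-21 + u)*(-12 + u)/6)
-46776 - ((2943 + s(-111)) + (-59*61 + 14)) = -46776 - ((2943 + (-42 - ⅙*(-111)² + (11/2)*(-111))) + (-59*61 + 14)) = -46776 - ((2943 + (-42 - ⅙*12321 - 1221/2)) + (-3599 + 14)) = -46776 - ((2943 + (-42 - 4107/2 - 1221/2)) - 3585) = -46776 - ((2943 - 2706) - 3585) = -46776 - (237 - 3585) = -46776 - 1*(-3348) = -46776 + 3348 = -43428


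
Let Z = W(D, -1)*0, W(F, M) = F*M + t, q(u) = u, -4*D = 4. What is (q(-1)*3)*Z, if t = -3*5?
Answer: 0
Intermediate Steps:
t = -15
D = -1 (D = -1/4*4 = -1)
W(F, M) = -15 + F*M (W(F, M) = F*M - 15 = -15 + F*M)
Z = 0 (Z = (-15 - 1*(-1))*0 = (-15 + 1)*0 = -14*0 = 0)
(q(-1)*3)*Z = -1*3*0 = -3*0 = 0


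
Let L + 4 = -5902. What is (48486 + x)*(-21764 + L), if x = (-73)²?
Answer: -1489061050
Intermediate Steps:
L = -5906 (L = -4 - 5902 = -5906)
x = 5329
(48486 + x)*(-21764 + L) = (48486 + 5329)*(-21764 - 5906) = 53815*(-27670) = -1489061050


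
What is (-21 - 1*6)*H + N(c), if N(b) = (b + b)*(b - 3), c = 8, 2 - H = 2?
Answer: 80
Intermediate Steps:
H = 0 (H = 2 - 1*2 = 2 - 2 = 0)
N(b) = 2*b*(-3 + b) (N(b) = (2*b)*(-3 + b) = 2*b*(-3 + b))
(-21 - 1*6)*H + N(c) = (-21 - 1*6)*0 + 2*8*(-3 + 8) = (-21 - 6)*0 + 2*8*5 = -27*0 + 80 = 0 + 80 = 80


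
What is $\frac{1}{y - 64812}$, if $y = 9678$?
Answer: $- \frac{1}{55134} \approx -1.8138 \cdot 10^{-5}$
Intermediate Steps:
$\frac{1}{y - 64812} = \frac{1}{9678 - 64812} = \frac{1}{-55134} = - \frac{1}{55134}$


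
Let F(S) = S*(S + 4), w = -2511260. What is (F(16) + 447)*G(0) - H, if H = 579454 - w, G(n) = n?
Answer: -3090714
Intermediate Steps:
F(S) = S*(4 + S)
H = 3090714 (H = 579454 - 1*(-2511260) = 579454 + 2511260 = 3090714)
(F(16) + 447)*G(0) - H = (16*(4 + 16) + 447)*0 - 1*3090714 = (16*20 + 447)*0 - 3090714 = (320 + 447)*0 - 3090714 = 767*0 - 3090714 = 0 - 3090714 = -3090714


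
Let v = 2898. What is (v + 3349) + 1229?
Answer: 7476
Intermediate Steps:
(v + 3349) + 1229 = (2898 + 3349) + 1229 = 6247 + 1229 = 7476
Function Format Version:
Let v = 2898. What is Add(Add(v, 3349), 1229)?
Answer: 7476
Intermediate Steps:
Add(Add(v, 3349), 1229) = Add(Add(2898, 3349), 1229) = Add(6247, 1229) = 7476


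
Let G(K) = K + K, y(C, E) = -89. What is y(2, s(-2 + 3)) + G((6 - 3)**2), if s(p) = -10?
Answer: -71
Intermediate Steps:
G(K) = 2*K
y(2, s(-2 + 3)) + G((6 - 3)**2) = -89 + 2*(6 - 3)**2 = -89 + 2*3**2 = -89 + 2*9 = -89 + 18 = -71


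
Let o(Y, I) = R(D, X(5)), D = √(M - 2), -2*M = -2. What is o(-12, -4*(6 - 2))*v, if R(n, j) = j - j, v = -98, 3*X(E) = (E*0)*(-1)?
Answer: 0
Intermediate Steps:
M = 1 (M = -½*(-2) = 1)
X(E) = 0 (X(E) = ((E*0)*(-1))/3 = (0*(-1))/3 = (⅓)*0 = 0)
D = I (D = √(1 - 2) = √(-1) = I ≈ 1.0*I)
R(n, j) = 0
o(Y, I) = 0
o(-12, -4*(6 - 2))*v = 0*(-98) = 0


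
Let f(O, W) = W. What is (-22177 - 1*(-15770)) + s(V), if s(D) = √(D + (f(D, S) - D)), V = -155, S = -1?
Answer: -6407 + I ≈ -6407.0 + 1.0*I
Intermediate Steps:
s(D) = I (s(D) = √(D + (-1 - D)) = √(-1) = I)
(-22177 - 1*(-15770)) + s(V) = (-22177 - 1*(-15770)) + I = (-22177 + 15770) + I = -6407 + I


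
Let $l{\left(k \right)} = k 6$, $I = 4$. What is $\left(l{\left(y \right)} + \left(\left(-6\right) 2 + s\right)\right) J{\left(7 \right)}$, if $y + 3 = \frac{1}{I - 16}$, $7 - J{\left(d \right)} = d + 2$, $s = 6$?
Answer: $49$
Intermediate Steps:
$J{\left(d \right)} = 5 - d$ ($J{\left(d \right)} = 7 - \left(d + 2\right) = 7 - \left(2 + d\right) = 5 - d$)
$y = - \frac{37}{12}$ ($y = -3 + \frac{1}{4 - 16} = -3 + \frac{1}{-12} = -3 - \frac{1}{12} = - \frac{37}{12} \approx -3.0833$)
$l{\left(k \right)} = 6 k$
$\left(l{\left(y \right)} + \left(\left(-6\right) 2 + s\right)\right) J{\left(7 \right)} = \left(6 \left(- \frac{37}{12}\right) + \left(\left(-6\right) 2 + 6\right)\right) \left(5 - 7\right) = \left(- \frac{37}{2} + \left(-12 + 6\right)\right) \left(5 - 7\right) = \left(- \frac{37}{2} - 6\right) \left(-2\right) = \left(- \frac{49}{2}\right) \left(-2\right) = 49$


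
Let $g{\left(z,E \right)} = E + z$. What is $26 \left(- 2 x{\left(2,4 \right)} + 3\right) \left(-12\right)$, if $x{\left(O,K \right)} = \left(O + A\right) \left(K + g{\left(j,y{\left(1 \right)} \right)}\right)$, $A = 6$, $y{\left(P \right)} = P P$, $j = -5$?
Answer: $-936$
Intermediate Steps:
$y{\left(P \right)} = P^{2}$
$x{\left(O,K \right)} = \left(-4 + K\right) \left(6 + O\right)$ ($x{\left(O,K \right)} = \left(O + 6\right) \left(K - \left(5 - 1^{2}\right)\right) = \left(6 + O\right) \left(K + \left(1 - 5\right)\right) = \left(6 + O\right) \left(K - 4\right) = \left(6 + O\right) \left(-4 + K\right) = \left(-4 + K\right) \left(6 + O\right)$)
$26 \left(- 2 x{\left(2,4 \right)} + 3\right) \left(-12\right) = 26 \left(- 2 \left(-24 - 8 + 6 \cdot 4 + 4 \cdot 2\right) + 3\right) \left(-12\right) = 26 \left(- 2 \left(-24 - 8 + 24 + 8\right) + 3\right) \left(-12\right) = 26 \left(\left(-2\right) 0 + 3\right) \left(-12\right) = 26 \left(0 + 3\right) \left(-12\right) = 26 \cdot 3 \left(-12\right) = 78 \left(-12\right) = -936$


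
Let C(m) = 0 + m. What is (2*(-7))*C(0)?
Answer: 0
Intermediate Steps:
C(m) = m
(2*(-7))*C(0) = (2*(-7))*0 = -14*0 = 0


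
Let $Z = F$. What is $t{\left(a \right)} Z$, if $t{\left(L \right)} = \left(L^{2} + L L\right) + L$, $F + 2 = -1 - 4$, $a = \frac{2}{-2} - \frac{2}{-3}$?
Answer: $\frac{7}{9} \approx 0.77778$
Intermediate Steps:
$a = - \frac{1}{3}$ ($a = 2 \left(- \frac{1}{2}\right) - - \frac{2}{3} = -1 + \frac{2}{3} = - \frac{1}{3} \approx -0.33333$)
$F = -7$ ($F = -2 - 5 = -7$)
$Z = -7$
$t{\left(L \right)} = L + 2 L^{2}$ ($t{\left(L \right)} = \left(L^{2} + L^{2}\right) + L = 2 L^{2} + L = L + 2 L^{2}$)
$t{\left(a \right)} Z = - \frac{1 + 2 \left(- \frac{1}{3}\right)}{3} \left(-7\right) = - \frac{1 - \frac{2}{3}}{3} \left(-7\right) = \left(- \frac{1}{3}\right) \frac{1}{3} \left(-7\right) = \left(- \frac{1}{9}\right) \left(-7\right) = \frac{7}{9}$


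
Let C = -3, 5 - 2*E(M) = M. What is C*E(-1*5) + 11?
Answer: -4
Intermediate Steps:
E(M) = 5/2 - M/2
C*E(-1*5) + 11 = -3*(5/2 - (-1)*5/2) + 11 = -3*(5/2 - 1/2*(-5)) + 11 = -3*(5/2 + 5/2) + 11 = -3*5 + 11 = -15 + 11 = -4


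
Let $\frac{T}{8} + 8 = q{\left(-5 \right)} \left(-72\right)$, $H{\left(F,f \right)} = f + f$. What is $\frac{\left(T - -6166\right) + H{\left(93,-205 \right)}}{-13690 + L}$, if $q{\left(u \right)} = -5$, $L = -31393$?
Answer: $- \frac{8572}{45083} \approx -0.19014$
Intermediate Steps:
$H{\left(F,f \right)} = 2 f$
$T = 2816$ ($T = -64 + 8 \left(\left(-5\right) \left(-72\right)\right) = -64 + 8 \cdot 360 = -64 + 2880 = 2816$)
$\frac{\left(T - -6166\right) + H{\left(93,-205 \right)}}{-13690 + L} = \frac{\left(2816 - -6166\right) + 2 \left(-205\right)}{-13690 - 31393} = \frac{\left(2816 + 6166\right) - 410}{-45083} = \left(8982 - 410\right) \left(- \frac{1}{45083}\right) = 8572 \left(- \frac{1}{45083}\right) = - \frac{8572}{45083}$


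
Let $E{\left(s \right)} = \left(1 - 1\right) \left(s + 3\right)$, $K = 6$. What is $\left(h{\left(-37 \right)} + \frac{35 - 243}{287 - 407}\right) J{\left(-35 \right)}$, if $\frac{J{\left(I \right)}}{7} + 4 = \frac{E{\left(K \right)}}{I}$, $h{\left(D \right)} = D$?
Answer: $\frac{14812}{15} \approx 987.47$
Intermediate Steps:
$E{\left(s \right)} = 0$ ($E{\left(s \right)} = \left(1 - 1\right) \left(3 + s\right) = 0 \left(3 + s\right) = 0$)
$J{\left(I \right)} = -28$ ($J{\left(I \right)} = -28 + 7 \frac{0}{I} = -28 + 7 \cdot 0 = -28 + 0 = -28$)
$\left(h{\left(-37 \right)} + \frac{35 - 243}{287 - 407}\right) J{\left(-35 \right)} = \left(-37 + \frac{35 - 243}{287 - 407}\right) \left(-28\right) = \left(-37 - \frac{208}{-120}\right) \left(-28\right) = \left(-37 - - \frac{26}{15}\right) \left(-28\right) = \left(-37 + \frac{26}{15}\right) \left(-28\right) = \left(- \frac{529}{15}\right) \left(-28\right) = \frac{14812}{15}$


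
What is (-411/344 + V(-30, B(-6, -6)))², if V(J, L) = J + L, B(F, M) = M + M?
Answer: 220789881/118336 ≈ 1865.8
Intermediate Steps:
B(F, M) = 2*M
(-411/344 + V(-30, B(-6, -6)))² = (-411/344 + (-30 + 2*(-6)))² = (-411*1/344 + (-30 - 12))² = (-411/344 - 42)² = (-14859/344)² = 220789881/118336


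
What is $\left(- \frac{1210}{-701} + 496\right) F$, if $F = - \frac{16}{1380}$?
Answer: $- \frac{465208}{80615} \approx -5.7707$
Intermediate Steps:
$F = - \frac{4}{345}$ ($F = \left(-16\right) \frac{1}{1380} = - \frac{4}{345} \approx -0.011594$)
$\left(- \frac{1210}{-701} + 496\right) F = \left(- \frac{1210}{-701} + 496\right) \left(- \frac{4}{345}\right) = \left(\left(-1210\right) \left(- \frac{1}{701}\right) + 496\right) \left(- \frac{4}{345}\right) = \left(\frac{1210}{701} + 496\right) \left(- \frac{4}{345}\right) = \frac{348906}{701} \left(- \frac{4}{345}\right) = - \frac{465208}{80615}$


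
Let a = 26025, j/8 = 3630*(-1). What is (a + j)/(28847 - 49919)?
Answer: 1005/7024 ≈ 0.14308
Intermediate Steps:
j = -29040 (j = 8*(3630*(-1)) = 8*(-3630) = -29040)
(a + j)/(28847 - 49919) = (26025 - 29040)/(28847 - 49919) = -3015/(-21072) = -3015*(-1/21072) = 1005/7024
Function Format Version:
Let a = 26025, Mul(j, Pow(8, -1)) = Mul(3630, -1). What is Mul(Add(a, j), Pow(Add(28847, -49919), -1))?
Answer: Rational(1005, 7024) ≈ 0.14308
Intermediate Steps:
j = -29040 (j = Mul(8, Mul(3630, -1)) = Mul(8, -3630) = -29040)
Mul(Add(a, j), Pow(Add(28847, -49919), -1)) = Mul(Add(26025, -29040), Pow(Add(28847, -49919), -1)) = Mul(-3015, Pow(-21072, -1)) = Mul(-3015, Rational(-1, 21072)) = Rational(1005, 7024)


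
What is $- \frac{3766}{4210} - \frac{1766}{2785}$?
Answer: $- \frac{1792317}{1172485} \approx -1.5286$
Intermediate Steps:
$- \frac{3766}{4210} - \frac{1766}{2785} = \left(-3766\right) \frac{1}{4210} - \frac{1766}{2785} = - \frac{1883}{2105} - \frac{1766}{2785} = - \frac{1792317}{1172485}$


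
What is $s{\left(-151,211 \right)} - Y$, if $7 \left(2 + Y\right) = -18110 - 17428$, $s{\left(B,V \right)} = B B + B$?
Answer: $\frac{194102}{7} \approx 27729.0$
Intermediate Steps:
$s{\left(B,V \right)} = B + B^{2}$ ($s{\left(B,V \right)} = B^{2} + B = B + B^{2}$)
$Y = - \frac{35552}{7}$ ($Y = -2 + \frac{-18110 - 17428}{7} = -2 + \frac{1}{7} \left(-35538\right) = -2 - \frac{35538}{7} = - \frac{35552}{7} \approx -5078.9$)
$s{\left(-151,211 \right)} - Y = - 151 \left(1 - 151\right) - - \frac{35552}{7} = \left(-151\right) \left(-150\right) + \frac{35552}{7} = 22650 + \frac{35552}{7} = \frac{194102}{7}$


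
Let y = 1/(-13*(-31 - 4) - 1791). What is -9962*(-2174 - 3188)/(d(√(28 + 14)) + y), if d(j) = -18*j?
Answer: 4197888352/1428756751 - 100950819088896*√42/1428756751 ≈ -4.5790e+5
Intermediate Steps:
y = -1/1336 (y = 1/(-13*(-35) - 1791) = 1/(455 - 1791) = 1/(-1336) = -1/1336 ≈ -0.00074850)
-9962*(-2174 - 3188)/(d(√(28 + 14)) + y) = -9962*(-2174 - 3188)/(-18*√(28 + 14) - 1/1336) = -9962*(-5362/(-18*√42 - 1/1336)) = -9962*(-5362/(-1/1336 - 18*√42)) = -9962/(1/7163632 + 9*√42/2681)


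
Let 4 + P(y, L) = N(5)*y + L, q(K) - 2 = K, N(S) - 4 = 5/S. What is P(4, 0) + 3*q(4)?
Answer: 34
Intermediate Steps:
N(S) = 4 + 5/S
q(K) = 2 + K
P(y, L) = -4 + L + 5*y (P(y, L) = -4 + ((4 + 5/5)*y + L) = -4 + ((4 + 5*(⅕))*y + L) = -4 + ((4 + 1)*y + L) = -4 + (5*y + L) = -4 + (L + 5*y) = -4 + L + 5*y)
P(4, 0) + 3*q(4) = (-4 + 0 + 5*4) + 3*(2 + 4) = (-4 + 0 + 20) + 3*6 = 16 + 18 = 34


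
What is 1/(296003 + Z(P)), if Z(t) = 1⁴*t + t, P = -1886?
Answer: 1/292231 ≈ 3.4220e-6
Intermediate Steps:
Z(t) = 2*t (Z(t) = 1*t + t = t + t = 2*t)
1/(296003 + Z(P)) = 1/(296003 + 2*(-1886)) = 1/(296003 - 3772) = 1/292231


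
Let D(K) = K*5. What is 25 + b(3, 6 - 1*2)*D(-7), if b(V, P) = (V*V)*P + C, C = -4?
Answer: -1095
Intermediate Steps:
D(K) = 5*K
b(V, P) = -4 + P*V² (b(V, P) = (V*V)*P - 4 = V²*P - 4 = P*V² - 4 = -4 + P*V²)
25 + b(3, 6 - 1*2)*D(-7) = 25 + (-4 + (6 - 1*2)*3²)*(5*(-7)) = 25 + (-4 + (6 - 2)*9)*(-35) = 25 + (-4 + 4*9)*(-35) = 25 + (-4 + 36)*(-35) = 25 + 32*(-35) = 25 - 1120 = -1095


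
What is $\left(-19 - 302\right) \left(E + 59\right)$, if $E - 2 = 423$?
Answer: $-155364$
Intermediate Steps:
$E = 425$ ($E = 2 + 423 = 425$)
$\left(-19 - 302\right) \left(E + 59\right) = \left(-19 - 302\right) \left(425 + 59\right) = \left(-321\right) 484 = -155364$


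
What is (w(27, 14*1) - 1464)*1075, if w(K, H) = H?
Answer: -1558750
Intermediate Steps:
(w(27, 14*1) - 1464)*1075 = (14*1 - 1464)*1075 = (14 - 1464)*1075 = -1450*1075 = -1558750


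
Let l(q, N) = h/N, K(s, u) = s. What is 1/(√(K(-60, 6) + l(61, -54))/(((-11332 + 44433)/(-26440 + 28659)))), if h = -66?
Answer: -99303*I/51037 ≈ -1.9457*I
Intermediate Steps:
l(q, N) = -66/N
1/(√(K(-60, 6) + l(61, -54))/(((-11332 + 44433)/(-26440 + 28659)))) = 1/(√(-60 - 66/(-54))/(((-11332 + 44433)/(-26440 + 28659)))) = 1/(√(-60 - 66*(-1/54))/((33101/2219))) = 1/(√(-60 + 11/9)/((33101*(1/2219)))) = 1/(√(-529/9)/(33101/2219)) = 1/((23*I/3)*(2219/33101)) = 1/(51037*I/99303) = -99303*I/51037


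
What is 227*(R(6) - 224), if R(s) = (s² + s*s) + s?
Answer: -33142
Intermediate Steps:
R(s) = s + 2*s² (R(s) = (s² + s²) + s = 2*s² + s = s + 2*s²)
227*(R(6) - 224) = 227*(6*(1 + 2*6) - 224) = 227*(6*(1 + 12) - 224) = 227*(6*13 - 224) = 227*(78 - 224) = 227*(-146) = -33142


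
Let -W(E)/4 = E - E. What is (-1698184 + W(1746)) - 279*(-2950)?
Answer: -875134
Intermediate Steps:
W(E) = 0 (W(E) = -4*(E - E) = -4*0 = 0)
(-1698184 + W(1746)) - 279*(-2950) = (-1698184 + 0) - 279*(-2950) = -1698184 + 823050 = -875134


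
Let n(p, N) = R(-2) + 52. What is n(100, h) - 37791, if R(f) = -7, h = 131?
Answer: -37746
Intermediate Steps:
n(p, N) = 45 (n(p, N) = -7 + 52 = 45)
n(100, h) - 37791 = 45 - 37791 = -37746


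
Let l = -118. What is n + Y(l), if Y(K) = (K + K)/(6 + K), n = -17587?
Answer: -492377/28 ≈ -17585.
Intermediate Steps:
Y(K) = 2*K/(6 + K) (Y(K) = (2*K)/(6 + K) = 2*K/(6 + K))
n + Y(l) = -17587 + 2*(-118)/(6 - 118) = -17587 + 2*(-118)/(-112) = -17587 + 2*(-118)*(-1/112) = -17587 + 59/28 = -492377/28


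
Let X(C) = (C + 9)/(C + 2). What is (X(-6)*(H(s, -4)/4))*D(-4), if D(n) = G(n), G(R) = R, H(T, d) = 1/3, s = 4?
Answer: 1/4 ≈ 0.25000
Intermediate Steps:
H(T, d) = 1/3
D(n) = n
X(C) = (9 + C)/(2 + C)
(X(-6)*(H(s, -4)/4))*D(-4) = (((9 - 6)/(2 - 6))*((1/3)/4))*(-4) = ((3/(-4))*((1/4)*(1/3)))*(-4) = (-1/4*3*(1/12))*(-4) = -3/4*1/12*(-4) = -1/16*(-4) = 1/4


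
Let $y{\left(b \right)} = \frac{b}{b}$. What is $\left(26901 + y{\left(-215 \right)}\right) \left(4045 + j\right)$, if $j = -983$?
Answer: $82373924$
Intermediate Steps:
$y{\left(b \right)} = 1$
$\left(26901 + y{\left(-215 \right)}\right) \left(4045 + j\right) = \left(26901 + 1\right) \left(4045 - 983\right) = 26902 \cdot 3062 = 82373924$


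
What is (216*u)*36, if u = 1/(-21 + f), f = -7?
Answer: -1944/7 ≈ -277.71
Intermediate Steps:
u = -1/28 (u = 1/(-21 - 7) = 1/(-28) = -1/28 ≈ -0.035714)
(216*u)*36 = (216*(-1/28))*36 = -54/7*36 = -1944/7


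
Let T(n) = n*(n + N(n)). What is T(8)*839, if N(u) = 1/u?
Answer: 54535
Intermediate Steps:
T(n) = n*(n + 1/n)
T(8)*839 = (1 + 8²)*839 = (1 + 64)*839 = 65*839 = 54535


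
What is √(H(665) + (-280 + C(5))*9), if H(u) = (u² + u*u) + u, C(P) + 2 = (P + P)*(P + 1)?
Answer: √883117 ≈ 939.74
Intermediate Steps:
C(P) = -2 + 2*P*(1 + P) (C(P) = -2 + (P + P)*(P + 1) = -2 + (2*P)*(1 + P) = -2 + 2*P*(1 + P))
H(u) = u + 2*u² (H(u) = (u² + u²) + u = 2*u² + u = u + 2*u²)
√(H(665) + (-280 + C(5))*9) = √(665*(1 + 2*665) + (-280 + (-2 + 2*5 + 2*5²))*9) = √(665*(1 + 1330) + (-280 + (-2 + 10 + 2*25))*9) = √(665*1331 + (-280 + (-2 + 10 + 50))*9) = √(885115 + (-280 + 58)*9) = √(885115 - 222*9) = √(885115 - 1998) = √883117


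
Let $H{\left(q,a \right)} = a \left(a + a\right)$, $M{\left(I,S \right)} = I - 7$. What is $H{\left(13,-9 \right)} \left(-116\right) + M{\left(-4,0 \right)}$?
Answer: $-18803$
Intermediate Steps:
$M{\left(I,S \right)} = -7 + I$ ($M{\left(I,S \right)} = I - 7 = -7 + I$)
$H{\left(q,a \right)} = 2 a^{2}$ ($H{\left(q,a \right)} = a 2 a = 2 a^{2}$)
$H{\left(13,-9 \right)} \left(-116\right) + M{\left(-4,0 \right)} = 2 \left(-9\right)^{2} \left(-116\right) - 11 = 2 \cdot 81 \left(-116\right) - 11 = 162 \left(-116\right) - 11 = -18792 - 11 = -18803$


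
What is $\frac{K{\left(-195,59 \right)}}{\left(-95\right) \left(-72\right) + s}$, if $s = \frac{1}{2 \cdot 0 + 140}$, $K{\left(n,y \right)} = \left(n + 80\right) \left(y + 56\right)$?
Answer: $- \frac{1851500}{957601} \approx -1.9335$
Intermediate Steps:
$K{\left(n,y \right)} = \left(56 + y\right) \left(80 + n\right)$ ($K{\left(n,y \right)} = \left(80 + n\right) \left(56 + y\right) = \left(56 + y\right) \left(80 + n\right)$)
$s = \frac{1}{140}$ ($s = \frac{1}{0 + 140} = \frac{1}{140} \approx 0.0071429$)
$\frac{K{\left(-195,59 \right)}}{\left(-95\right) \left(-72\right) + s} = \frac{4480 + 56 \left(-195\right) + 80 \cdot 59 - 11505}{\left(-95\right) \left(-72\right) + \frac{1}{140}} = \frac{4480 - 10920 + 4720 - 11505}{6840 + \frac{1}{140}} = - \frac{13225}{\frac{957601}{140}} = \left(-13225\right) \frac{140}{957601} = - \frac{1851500}{957601}$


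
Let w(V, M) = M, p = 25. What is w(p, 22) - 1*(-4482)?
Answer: 4504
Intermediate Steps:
w(p, 22) - 1*(-4482) = 22 - 1*(-4482) = 22 + 4482 = 4504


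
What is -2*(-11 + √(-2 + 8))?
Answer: 22 - 2*√6 ≈ 17.101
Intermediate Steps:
-2*(-11 + √(-2 + 8)) = -2*(-11 + √6) = 22 - 2*√6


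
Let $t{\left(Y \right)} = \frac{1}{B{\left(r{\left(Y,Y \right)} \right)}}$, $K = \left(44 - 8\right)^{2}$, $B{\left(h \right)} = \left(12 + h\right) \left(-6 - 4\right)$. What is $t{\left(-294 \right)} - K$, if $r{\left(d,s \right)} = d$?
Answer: $- \frac{3654719}{2820} \approx -1296.0$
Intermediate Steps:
$B{\left(h \right)} = -120 - 10 h$ ($B{\left(h \right)} = \left(12 + h\right) \left(-10\right) = -120 - 10 h$)
$K = 1296$ ($K = 36^{2} = 1296$)
$t{\left(Y \right)} = \frac{1}{-120 - 10 Y}$
$t{\left(-294 \right)} - K = - \frac{1}{120 + 10 \left(-294\right)} - 1296 = - \frac{1}{120 - 2940} - 1296 = - \frac{1}{-2820} - 1296 = \left(-1\right) \left(- \frac{1}{2820}\right) - 1296 = \frac{1}{2820} - 1296 = - \frac{3654719}{2820}$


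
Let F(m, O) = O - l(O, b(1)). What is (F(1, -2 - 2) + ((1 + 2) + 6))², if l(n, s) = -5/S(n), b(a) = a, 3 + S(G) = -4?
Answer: 900/49 ≈ 18.367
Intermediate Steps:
S(G) = -7 (S(G) = -3 - 4 = -7)
l(n, s) = 5/7 (l(n, s) = -5/(-7) = -5*(-⅐) = 5/7)
F(m, O) = -5/7 + O (F(m, O) = O - 1*5/7 = O - 5/7 = -5/7 + O)
(F(1, -2 - 2) + ((1 + 2) + 6))² = ((-5/7 + (-2 - 2)) + ((1 + 2) + 6))² = ((-5/7 - 4) + (3 + 6))² = (-33/7 + 9)² = (30/7)² = 900/49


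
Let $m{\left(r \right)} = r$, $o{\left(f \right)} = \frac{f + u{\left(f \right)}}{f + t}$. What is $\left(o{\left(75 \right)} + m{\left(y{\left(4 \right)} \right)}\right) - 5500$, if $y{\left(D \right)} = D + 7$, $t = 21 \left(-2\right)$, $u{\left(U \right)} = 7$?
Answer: $- \frac{181055}{33} \approx -5486.5$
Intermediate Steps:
$t = -42$
$y{\left(D \right)} = 7 + D$
$o{\left(f \right)} = \frac{7 + f}{-42 + f}$ ($o{\left(f \right)} = \frac{f + 7}{f - 42} = \frac{7 + f}{-42 + f}$)
$\left(o{\left(75 \right)} + m{\left(y{\left(4 \right)} \right)}\right) - 5500 = \left(\frac{7 + 75}{-42 + 75} + \left(7 + 4\right)\right) - 5500 = \left(\frac{1}{33} \cdot 82 + 11\right) - 5500 = \left(\frac{82}{33} + 11\right) - 5500 = \frac{445}{33} - 5500 = - \frac{181055}{33}$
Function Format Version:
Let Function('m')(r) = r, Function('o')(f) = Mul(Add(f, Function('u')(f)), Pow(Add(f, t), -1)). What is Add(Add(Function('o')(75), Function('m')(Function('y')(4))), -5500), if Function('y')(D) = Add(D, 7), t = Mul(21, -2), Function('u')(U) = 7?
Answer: Rational(-181055, 33) ≈ -5486.5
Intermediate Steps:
t = -42
Function('y')(D) = Add(7, D)
Function('o')(f) = Mul(Pow(Add(-42, f), -1), Add(7, f)) (Function('o')(f) = Mul(Add(f, 7), Pow(Add(f, -42), -1)) = Mul(Add(7, f), Pow(Add(-42, f), -1)) = Mul(Pow(Add(-42, f), -1), Add(7, f)))
Add(Add(Function('o')(75), Function('m')(Function('y')(4))), -5500) = Add(Add(Mul(Pow(Add(-42, 75), -1), Add(7, 75)), Add(7, 4)), -5500) = Add(Add(Mul(Pow(33, -1), 82), 11), -5500) = Add(Add(Mul(Rational(1, 33), 82), 11), -5500) = Add(Add(Rational(82, 33), 11), -5500) = Add(Rational(445, 33), -5500) = Rational(-181055, 33)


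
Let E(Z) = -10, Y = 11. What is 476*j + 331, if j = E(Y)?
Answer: -4429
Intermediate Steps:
j = -10
476*j + 331 = 476*(-10) + 331 = -4760 + 331 = -4429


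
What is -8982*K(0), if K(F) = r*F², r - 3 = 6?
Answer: 0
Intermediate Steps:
r = 9 (r = 3 + 6 = 9)
K(F) = 9*F²
-8982*K(0) = -80838*0² = -80838*0 = -8982*0 = 0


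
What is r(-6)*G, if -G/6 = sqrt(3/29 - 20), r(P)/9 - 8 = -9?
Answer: 54*I*sqrt(16733)/29 ≈ 240.87*I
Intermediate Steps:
r(P) = -9 (r(P) = 72 + 9*(-9) = 72 - 81 = -9)
G = -6*I*sqrt(16733)/29 (G = -6*sqrt(3/29 - 20) = -6*I*sqrt(16733)/29 ≈ -26.763*I)
r(-6)*G = -(-54)*I*sqrt(16733)/29 = 54*I*sqrt(16733)/29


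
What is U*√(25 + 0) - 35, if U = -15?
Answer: -110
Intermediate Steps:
U*√(25 + 0) - 35 = -15*√(25 + 0) - 35 = -15*√25 - 35 = -15*5 - 35 = -75 - 35 = -110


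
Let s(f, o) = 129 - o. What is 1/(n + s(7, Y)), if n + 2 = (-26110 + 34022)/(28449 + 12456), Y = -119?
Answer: 40905/10070542 ≈ 0.0040618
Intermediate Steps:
n = -73898/40905 (n = -2 + (-26110 + 34022)/(28449 + 12456) = -2 + 7912/40905 = -73898/40905 ≈ -1.8066)
1/(n + s(7, Y)) = 1/(-73898/40905 + (129 - 1*(-119))) = 1/(-73898/40905 + (129 + 119)) = 1/(-73898/40905 + 248) = 1/(10070542/40905) = 40905/10070542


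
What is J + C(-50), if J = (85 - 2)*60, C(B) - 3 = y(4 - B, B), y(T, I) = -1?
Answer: 4982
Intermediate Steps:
C(B) = 2 (C(B) = 3 - 1 = 2)
J = 4980 (J = 83*60 = 4980)
J + C(-50) = 4980 + 2 = 4982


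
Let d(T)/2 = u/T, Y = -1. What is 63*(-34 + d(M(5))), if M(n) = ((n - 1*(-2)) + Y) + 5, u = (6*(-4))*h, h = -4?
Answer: -11466/11 ≈ -1042.4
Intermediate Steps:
u = 96 (u = (6*(-4))*(-4) = -24*(-4) = 96)
M(n) = 6 + n (M(n) = ((n - 1*(-2)) - 1) + 5 = ((n + 2) - 1) + 5 = ((2 + n) - 1) + 5 = (1 + n) + 5 = 6 + n)
d(T) = 192/T (d(T) = 2*(96/T) = 192/T)
63*(-34 + d(M(5))) = 63*(-34 + 192/(6 + 5)) = 63*(-34 + 192/11) = 63*(-182/11) = -11466/11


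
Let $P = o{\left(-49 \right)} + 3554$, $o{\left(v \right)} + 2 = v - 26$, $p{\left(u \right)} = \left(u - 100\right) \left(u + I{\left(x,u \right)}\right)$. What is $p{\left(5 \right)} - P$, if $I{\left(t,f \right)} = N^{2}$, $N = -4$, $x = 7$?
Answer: $-5472$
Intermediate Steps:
$I{\left(t,f \right)} = 16$ ($I{\left(t,f \right)} = \left(-4\right)^{2} = 16$)
$p{\left(u \right)} = \left(-100 + u\right) \left(16 + u\right)$ ($p{\left(u \right)} = \left(u - 100\right) \left(u + 16\right) = \left(-100 + u\right) \left(16 + u\right)$)
$o{\left(v \right)} = -28 + v$ ($o{\left(v \right)} = -2 + \left(v - 26\right) = -2 + \left(-26 + v\right) = -28 + v$)
$P = 3477$ ($P = \left(-28 - 49\right) + 3554 = -77 + 3554 = 3477$)
$p{\left(5 \right)} - P = \left(-1600 + 5^{2} - 420\right) - 3477 = \left(-1600 + 25 - 420\right) - 3477 = -1995 - 3477 = -5472$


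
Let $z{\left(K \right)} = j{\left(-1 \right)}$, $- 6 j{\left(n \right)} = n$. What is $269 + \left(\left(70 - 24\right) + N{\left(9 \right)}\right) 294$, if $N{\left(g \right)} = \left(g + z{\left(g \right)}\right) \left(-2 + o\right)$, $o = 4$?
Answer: $19183$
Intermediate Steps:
$j{\left(n \right)} = - \frac{n}{6}$
$z{\left(K \right)} = \frac{1}{6}$ ($z{\left(K \right)} = \left(- \frac{1}{6}\right) \left(-1\right) = \frac{1}{6}$)
$N{\left(g \right)} = \frac{1}{3} + 2 g$ ($N{\left(g \right)} = \left(g + \frac{1}{6}\right) \left(-2 + 4\right) = \left(\frac{1}{6} + g\right) 2 = \frac{1}{3} + 2 g$)
$269 + \left(\left(70 - 24\right) + N{\left(9 \right)}\right) 294 = 269 + \left(\left(70 - 24\right) + \left(\frac{1}{3} + 2 \cdot 9\right)\right) 294 = 269 + \left(46 + \left(\frac{1}{3} + 18\right)\right) 294 = 269 + \left(46 + \frac{55}{3}\right) 294 = 269 + \frac{193}{3} \cdot 294 = 269 + 18914 = 19183$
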